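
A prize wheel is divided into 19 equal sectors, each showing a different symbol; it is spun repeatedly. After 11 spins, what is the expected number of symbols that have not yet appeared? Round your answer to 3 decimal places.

10.482

For each symbol, P(unseen after 11) = (18/19)^11 = 0.5517.
By linearity of expectation, E[unseen] = 19·(18/19)^11 = 10.4824.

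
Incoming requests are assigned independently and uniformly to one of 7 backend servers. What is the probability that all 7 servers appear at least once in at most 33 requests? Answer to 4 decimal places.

0.9571

Let A_i be the event that server i is missing after 33 requests. By inclusion–exclusion on the A_i,
P(all seen) = Σ_{j=0}^{7} (-1)^j C(7,j)((7-j)/7)^33
= 1.00000 - 0.04324 + 0.00032 - 0.00000 + 0.00000 - 0.00000 + 0.00000 - 0.00000
= 0.95708.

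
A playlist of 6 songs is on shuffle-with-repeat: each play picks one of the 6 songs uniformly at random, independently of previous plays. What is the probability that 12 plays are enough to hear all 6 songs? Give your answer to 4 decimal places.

By inclusion–exclusion over which songs are missing,
P(all seen) = Σ_{j=0}^{6} (-1)^j C(6,j)((6-j)/6)^12
= 1.00000 - 0.67294 + 0.11561 - 0.00488 + 0.00003 - 0.00000 + 0.00000
= 0.43782.

0.4378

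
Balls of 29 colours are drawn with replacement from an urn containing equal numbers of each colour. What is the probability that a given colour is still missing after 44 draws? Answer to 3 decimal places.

Each draw misses the fixed colour with probability (29-1)/29 = 28/29, independently.
P(still missing after 44) = (28/29)^44 = 0.2135.

0.214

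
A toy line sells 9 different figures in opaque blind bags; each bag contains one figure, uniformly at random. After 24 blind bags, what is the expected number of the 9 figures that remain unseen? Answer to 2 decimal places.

0.53

For each figure, P(unseen after 24) = (8/9)^24 = 0.059.
By linearity of expectation, E[unseen] = 9·(8/9)^24 = 0.533.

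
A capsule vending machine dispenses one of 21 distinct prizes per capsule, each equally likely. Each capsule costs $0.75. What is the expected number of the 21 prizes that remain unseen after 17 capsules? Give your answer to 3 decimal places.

9.162

For each prize, P(unseen after 17) = (20/21)^17 = 0.4363.
By linearity of expectation, E[unseen] = 21·(20/21)^17 = 9.1622.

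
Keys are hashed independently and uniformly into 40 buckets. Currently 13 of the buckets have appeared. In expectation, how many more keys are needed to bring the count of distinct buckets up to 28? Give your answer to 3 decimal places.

31.530

With k distinct buckets already seen, the next new one takes an expected 40/(40-k) keys.
Sum over k = 13,...,27: E = 40/27 + 40/26 + 40/25 + ... + 40/14 + 40/13 = 31.5298.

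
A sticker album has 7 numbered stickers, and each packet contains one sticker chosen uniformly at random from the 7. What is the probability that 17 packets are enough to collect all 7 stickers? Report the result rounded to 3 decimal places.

0.557

By inclusion–exclusion over which stickers are missing,
P(all seen) = Σ_{j=0}^{7} (-1)^j C(7,j)((7-j)/7)^17
= 1.0000 - 0.5093 + 0.0689 - 0.0026 + 0.0000 - 0.0000 + 0.0000 - 0.0000
= 0.5570.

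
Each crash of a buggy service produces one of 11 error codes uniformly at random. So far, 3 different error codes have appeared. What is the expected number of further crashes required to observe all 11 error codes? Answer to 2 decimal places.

29.90

From k distinct to k+1 distinct takes on average 11/(11-k) crashes.
Sum over k = 3,...,10: E = 11/8 + 11/7 + 11/6 + ... + 11/2 + 11/1 = 29.896.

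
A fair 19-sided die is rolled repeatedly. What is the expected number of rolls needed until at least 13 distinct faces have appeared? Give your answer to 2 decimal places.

Going from k to k+1 distinct takes a geometric number of rolls with mean 19/(19-k).
Sum over k = 0,...,12: E = 19/19 + 19/18 + 19/17 + ... + 19/8 + 19/7 = 20.857.

20.86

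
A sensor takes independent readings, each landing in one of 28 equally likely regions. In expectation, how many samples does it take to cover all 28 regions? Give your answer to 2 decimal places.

109.96

Split into phases: going from k distinct to k+1 distinct takes on average 28/(28-k) samples.
E[T] = 28/28 + 28/27 + 28/26 + ... + 28/2 + 28/1 = 28·H_{28}.
H_{28} = 3.927, so E[T] = 109.961.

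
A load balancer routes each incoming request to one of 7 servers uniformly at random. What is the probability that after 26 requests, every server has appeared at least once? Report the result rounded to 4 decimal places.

Let A_i be the event that server i is missing after 26 requests. By inclusion–exclusion on the A_i,
P(all seen) = Σ_{j=0}^{7} (-1)^j C(7,j)((7-j)/7)^26
= 1.00000 - 0.12720 + 0.00333 - 0.00002 + 0.00000 - 0.00000 + 0.00000 - 0.00000
= 0.87612.

0.8761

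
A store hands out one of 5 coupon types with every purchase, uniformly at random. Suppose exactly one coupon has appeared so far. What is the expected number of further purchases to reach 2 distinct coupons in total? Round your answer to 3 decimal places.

From k distinct to k+1 distinct takes on average 5/(5-k) purchases.
Only the k = 1 term is needed: E = 5/4 = 1.2500.

1.250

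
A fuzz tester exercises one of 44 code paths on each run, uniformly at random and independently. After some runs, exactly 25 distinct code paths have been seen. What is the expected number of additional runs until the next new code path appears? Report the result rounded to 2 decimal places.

2.32

The number of runs until the next new code path is geometric with success probability 19/44, so its mean is 44/19.
E = 44/19 = 2.316.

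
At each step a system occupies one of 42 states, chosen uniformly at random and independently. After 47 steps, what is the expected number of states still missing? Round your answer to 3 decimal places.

13.532

For each state, P(unseen after 47) = (41/42)^47 = 0.3222.
By linearity of expectation, E[unseen] = 42·(41/42)^47 = 13.5324.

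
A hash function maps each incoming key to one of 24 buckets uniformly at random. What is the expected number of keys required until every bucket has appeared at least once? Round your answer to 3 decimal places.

90.623

The wait to go from k to k+1 distinct buckets is geometric with mean 24/(24-k).
E[T] = 24/24 + 24/23 + 24/22 + ... + 24/2 + 24/1 = 24·H_{24}.
H_{24} = 3.7760, so E[T] = 90.6230.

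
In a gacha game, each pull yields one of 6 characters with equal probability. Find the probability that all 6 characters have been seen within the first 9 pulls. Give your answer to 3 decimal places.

Let A_i be the event that character i is missing after 9 pulls. By inclusion–exclusion on the A_i,
P(all seen) = Σ_{j=0}^{6} (-1)^j C(6,j)((6-j)/6)^9
= 1.0000 - 1.1628 + 0.3902 - 0.0391 + 0.0008 - 0.0000 + 0.0000
= 0.1890.

0.189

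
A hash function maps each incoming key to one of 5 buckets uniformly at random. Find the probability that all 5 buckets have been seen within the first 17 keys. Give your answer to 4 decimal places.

0.8891

By inclusion–exclusion over which buckets are missing,
P(all seen) = Σ_{j=0}^{5} (-1)^j C(5,j)((5-j)/5)^17
= 1.00000 - 0.11259 + 0.00169 - 0.00000 + 0.00000 - 0.00000
= 0.88910.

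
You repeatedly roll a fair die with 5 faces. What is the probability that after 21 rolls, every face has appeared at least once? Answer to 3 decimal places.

Let A_i be the event that face i is missing after 21 rolls. By inclusion–exclusion on the A_i,
P(all seen) = Σ_{j=0}^{5} (-1)^j C(5,j)((5-j)/5)^21
= 1.0000 - 0.0461 + 0.0002 - 0.0000 + 0.0000 - 0.0000
= 0.9541.

0.954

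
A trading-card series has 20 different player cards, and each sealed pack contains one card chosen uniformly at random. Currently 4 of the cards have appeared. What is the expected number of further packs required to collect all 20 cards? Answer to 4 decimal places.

67.6146

With k distinct cards already seen, the next new one takes an expected 20/(20-k) packs.
Sum over k = 4,...,19: E = 20/16 + 20/15 + 20/14 + ... + 20/2 + 20/1 = 67.61458.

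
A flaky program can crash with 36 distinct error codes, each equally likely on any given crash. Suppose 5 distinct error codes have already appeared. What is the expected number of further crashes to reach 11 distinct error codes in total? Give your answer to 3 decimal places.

7.606

With k distinct error codes already seen, the next new one takes an expected 36/(36-k) crashes.
Sum over k = 5,...,10: E = 36/31 + 36/30 + 36/29 + 36/28 + 36/27 + 36/26 = 7.6063.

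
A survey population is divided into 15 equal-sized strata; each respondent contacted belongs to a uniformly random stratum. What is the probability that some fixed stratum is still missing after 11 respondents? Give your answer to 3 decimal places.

On each respondent the fixed stratum fails to appear with probability 14/15.
P(still missing after 11) = (14/15)^11 = 0.4682.

0.468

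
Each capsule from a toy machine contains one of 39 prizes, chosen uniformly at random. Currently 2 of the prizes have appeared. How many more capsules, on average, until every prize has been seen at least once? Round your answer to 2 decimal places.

163.86

From k distinct to k+1 distinct takes on average 39/(39-k) capsules.
Sum over k = 2,...,38: E = 39/37 + 39/36 + 39/35 + ... + 39/2 + 39/1 = 163.862.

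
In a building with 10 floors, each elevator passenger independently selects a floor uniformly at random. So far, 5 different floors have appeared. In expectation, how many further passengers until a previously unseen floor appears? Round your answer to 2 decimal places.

2.00

Each passenger yields a new floor with probability (10-5)/10 = 5/10, so the wait is geometric with mean 10/5.
E = 10/5 = 2.000.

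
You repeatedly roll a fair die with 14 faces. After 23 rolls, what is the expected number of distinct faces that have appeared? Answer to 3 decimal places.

11.454

For each face, P(seen in 23 rolls) = 1 - (13/14)^23 = 0.8181.
By linearity of expectation, E[distinct seen] = 14·(1 - (13/14)^23) = 11.4539.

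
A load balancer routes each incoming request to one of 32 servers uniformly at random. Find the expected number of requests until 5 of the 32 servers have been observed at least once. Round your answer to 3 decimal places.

5.345

With k distinct servers already seen, the next new one arrives after an expected 32/(32-k) requests.
Sum over k = 0,...,4: E = 32/32 + 32/31 + 32/30 + 32/29 + 32/28 = 5.3452.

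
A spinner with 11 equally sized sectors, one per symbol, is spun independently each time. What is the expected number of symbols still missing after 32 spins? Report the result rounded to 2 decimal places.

For each symbol, P(unseen after 32) = (10/11)^32 = 0.047.
By linearity of expectation, E[unseen] = 11·(10/11)^32 = 0.521.

0.52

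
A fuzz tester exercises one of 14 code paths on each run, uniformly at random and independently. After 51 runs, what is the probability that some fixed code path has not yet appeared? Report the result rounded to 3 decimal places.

0.023

Each run misses the fixed code path with probability (14-1)/14 = 13/14, independently.
P(still missing after 51) = (13/14)^51 = 0.0228.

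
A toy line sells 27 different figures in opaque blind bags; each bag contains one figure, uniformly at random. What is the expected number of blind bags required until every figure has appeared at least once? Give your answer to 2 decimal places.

105.07

Split into phases: going from k distinct to k+1 distinct takes on average 27/(27-k) blind bags.
E[T] = 27/27 + 27/26 + 27/25 + ... + 27/2 + 27/1 = 27·H_{27}.
H_{27} = 3.891, so E[T] = 105.069.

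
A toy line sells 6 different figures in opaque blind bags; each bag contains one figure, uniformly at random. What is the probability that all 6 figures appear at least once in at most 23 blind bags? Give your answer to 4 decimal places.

Let A_i be the event that figure i is missing after 23 blind bags. By inclusion–exclusion on the A_i,
P(all seen) = Σ_{j=0}^{6} (-1)^j C(6,j)((6-j)/6)^23
= 1.00000 - 0.09057 + 0.00134 - 0.00000 + 0.00000 - 0.00000 + 0.00000
= 0.91076.

0.9108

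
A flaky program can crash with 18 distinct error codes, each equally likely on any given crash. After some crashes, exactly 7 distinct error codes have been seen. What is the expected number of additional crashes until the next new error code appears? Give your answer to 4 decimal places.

1.6364

The number of crashes until the next new error code is geometric with success probability 11/18, so its mean is 18/11.
E = 18/11 = 1.63636.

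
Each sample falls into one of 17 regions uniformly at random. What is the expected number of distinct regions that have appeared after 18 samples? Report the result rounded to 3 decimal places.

11.291

For each region, P(seen in 18 samples) = 1 - (16/17)^18 = 0.6642.
By linearity of expectation, E[distinct seen] = 17·(1 - (16/17)^18) = 11.2914.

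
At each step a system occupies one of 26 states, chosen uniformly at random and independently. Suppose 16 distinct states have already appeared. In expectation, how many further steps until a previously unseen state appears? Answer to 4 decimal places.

2.6000

Each step yields a new state with probability (26-16)/26 = 10/26, so the wait is geometric with mean 26/10.
E = 26/10 = 2.60000.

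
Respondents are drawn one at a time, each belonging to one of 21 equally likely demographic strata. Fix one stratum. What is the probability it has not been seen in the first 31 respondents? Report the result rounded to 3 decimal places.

On each respondent the fixed stratum fails to appear with probability 20/21.
P(still missing after 31) = (20/21)^31 = 0.2204.

0.220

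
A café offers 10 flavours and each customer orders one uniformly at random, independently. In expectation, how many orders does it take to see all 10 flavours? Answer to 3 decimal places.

29.290

After k distinct flavours have appeared, the next order gives a new one with probability (10-k)/10, so the expected wait for the (k+1)-th is 10/(10-k).
E[T] = 10/10 + 10/9 + 10/8 + ... + 10/2 + 10/1 = 10·H_{10}.
H_{10} = 2.9290, so E[T] = 29.2897.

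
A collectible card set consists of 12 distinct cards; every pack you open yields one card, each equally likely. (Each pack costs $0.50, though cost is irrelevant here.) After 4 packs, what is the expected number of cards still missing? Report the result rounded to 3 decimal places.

8.473

For each card, P(unseen after 4) = (11/12)^4 = 0.7061.
By linearity of expectation, E[unseen] = 12·(11/12)^4 = 8.4728.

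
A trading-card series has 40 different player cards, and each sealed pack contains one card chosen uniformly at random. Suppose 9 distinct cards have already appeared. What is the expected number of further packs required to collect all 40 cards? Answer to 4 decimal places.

161.0898

With k distinct cards already seen, the next new one takes an expected 40/(40-k) packs.
Sum over k = 9,...,39: E = 40/31 + 40/30 + 40/29 + ... + 40/2 + 40/1 = 161.08981.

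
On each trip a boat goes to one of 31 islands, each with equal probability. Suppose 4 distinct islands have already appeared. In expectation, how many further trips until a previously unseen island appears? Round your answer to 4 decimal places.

Each trip yields a new island with probability (31-4)/31 = 27/31, so the wait is geometric with mean 31/27.
E = 31/27 = 1.14815.

1.1481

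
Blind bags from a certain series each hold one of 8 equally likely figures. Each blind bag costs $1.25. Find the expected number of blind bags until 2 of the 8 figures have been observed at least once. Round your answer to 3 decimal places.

2.143

With k distinct figures already seen, the next new one arrives after an expected 8/(8-k) blind bags.
Sum over k = 0,...,1: E = 8/8 + 8/7 = 2.1429.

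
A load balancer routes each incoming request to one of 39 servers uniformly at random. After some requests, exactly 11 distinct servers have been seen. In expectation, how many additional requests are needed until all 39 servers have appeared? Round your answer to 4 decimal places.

With k distinct servers already seen, the next new one takes an expected 39/(39-k) requests.
Sum over k = 11,...,38: E = 39/28 + 39/27 + 39/26 + ... + 39/2 + 39/1 = 153.15967.

153.1597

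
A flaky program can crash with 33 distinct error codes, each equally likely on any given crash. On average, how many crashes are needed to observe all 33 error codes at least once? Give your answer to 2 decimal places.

134.93

The wait to go from k to k+1 distinct error codes is geometric with mean 33/(33-k).
E[T] = 33/33 + 33/32 + 33/31 + ... + 33/2 + 33/1 = 33·H_{33}.
H_{33} = 4.089, so E[T] = 134.930.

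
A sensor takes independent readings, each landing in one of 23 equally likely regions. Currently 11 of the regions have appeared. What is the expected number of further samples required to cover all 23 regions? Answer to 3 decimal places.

From k distinct to k+1 distinct takes on average 23/(23-k) samples.
Sum over k = 11,...,22: E = 23/12 + 23/11 + 23/10 + ... + 23/2 + 23/1 = 71.3738.

71.374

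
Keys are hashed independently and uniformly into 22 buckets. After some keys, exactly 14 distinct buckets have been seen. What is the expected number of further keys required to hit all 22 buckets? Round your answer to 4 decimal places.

The wait to go from k to k+1 distinct buckets is geometric with mean 22/(22-k).
Sum over k = 14,...,21: E = 22/8 + 22/7 + 22/6 + ... + 22/2 + 22/1 = 59.79286.

59.7929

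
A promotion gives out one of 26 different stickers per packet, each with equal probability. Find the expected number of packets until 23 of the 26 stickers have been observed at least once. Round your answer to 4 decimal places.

52.5482

With k distinct stickers already seen, the next new one arrives after an expected 26/(26-k) packets.
Sum over k = 0,...,22: E = 26/26 + 26/25 + 26/24 + ... + 26/5 + 26/4 = 52.54825.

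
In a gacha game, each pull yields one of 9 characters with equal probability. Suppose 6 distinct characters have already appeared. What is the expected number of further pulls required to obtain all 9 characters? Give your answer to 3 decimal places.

16.500

With k distinct characters already seen, the next new one takes an expected 9/(9-k) pulls.
Sum over k = 6,...,8: E = 9/3 + 9/2 + 9/1 = 16.5000.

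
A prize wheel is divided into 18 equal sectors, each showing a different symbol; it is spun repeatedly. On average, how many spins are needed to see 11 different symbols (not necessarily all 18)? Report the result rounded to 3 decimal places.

16.241

With k distinct symbols already seen, the next new one arrives after an expected 18/(18-k) spins.
Sum over k = 0,...,10: E = 18/18 + 18/17 + 18/16 + ... + 18/9 + 18/8 = 16.2405.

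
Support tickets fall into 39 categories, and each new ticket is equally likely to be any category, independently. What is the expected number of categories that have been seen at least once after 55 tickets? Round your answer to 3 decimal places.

29.654

For each category, P(seen in 55 tickets) = 1 - (38/39)^55 = 0.7604.
By linearity of expectation, E[distinct seen] = 39·(1 - (38/39)^55) = 29.6544.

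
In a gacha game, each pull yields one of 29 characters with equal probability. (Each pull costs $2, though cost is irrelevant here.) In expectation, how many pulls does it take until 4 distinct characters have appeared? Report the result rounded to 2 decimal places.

With k distinct characters already seen, the next new one arrives after an expected 29/(29-k) pulls.
Sum over k = 0,...,3: E = 29/29 + 29/28 + 29/27 + 29/26 = 4.225.

4.23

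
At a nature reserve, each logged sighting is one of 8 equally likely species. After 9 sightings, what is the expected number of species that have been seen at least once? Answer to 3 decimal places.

For each species, P(seen in 9 sightings) = 1 - (7/8)^9 = 0.6993.
By linearity of expectation, E[distinct seen] = 8·(1 - (7/8)^9) = 5.5947.

5.595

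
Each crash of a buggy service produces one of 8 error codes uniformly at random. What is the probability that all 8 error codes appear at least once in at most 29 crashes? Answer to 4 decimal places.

By inclusion–exclusion over which error codes are missing,
P(all seen) = Σ_{j=0}^{8} (-1)^j C(8,j)((8-j)/8)^29
= 1.00000 - 0.16647 + 0.00667 - 0.00007 + 0.00000 - 0.00000 + 0.00000 - 0.00000 + 0.00000
= 0.84013.

0.8401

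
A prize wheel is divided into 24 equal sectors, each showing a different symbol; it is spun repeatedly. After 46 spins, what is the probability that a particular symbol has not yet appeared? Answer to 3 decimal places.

Each spin misses the fixed symbol with probability (24-1)/24 = 23/24, independently.
P(still missing after 46) = (23/24)^46 = 0.1412.

0.141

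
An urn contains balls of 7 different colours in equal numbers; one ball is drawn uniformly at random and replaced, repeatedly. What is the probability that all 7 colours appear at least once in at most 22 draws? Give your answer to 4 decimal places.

By inclusion–exclusion over which colours are missing,
P(all seen) = Σ_{j=0}^{7} (-1)^j C(7,j)((7-j)/7)^22
= 1.00000 - 0.23565 + 0.01281 - 0.00016 + 0.00000 - 0.00000 + 0.00000 - 0.00000
= 0.77700.

0.7770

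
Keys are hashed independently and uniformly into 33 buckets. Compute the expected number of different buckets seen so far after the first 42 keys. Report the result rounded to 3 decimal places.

23.938

For each bucket, P(seen in 42 keys) = 1 - (32/33)^42 = 0.7254.
By linearity of expectation, E[distinct seen] = 33·(1 - (32/33)^42) = 23.9379.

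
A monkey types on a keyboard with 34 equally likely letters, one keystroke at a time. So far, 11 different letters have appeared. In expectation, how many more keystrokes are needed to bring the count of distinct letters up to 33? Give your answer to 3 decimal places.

92.966

The wait to go from k to k+1 distinct letters is geometric with mean 34/(34-k).
Sum over k = 11,...,32: E = 34/23 + 34/22 + 34/21 + ... + 34/3 + 34/2 = 92.9659.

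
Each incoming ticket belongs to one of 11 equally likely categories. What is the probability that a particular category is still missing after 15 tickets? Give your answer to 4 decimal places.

On each ticket the fixed category fails to appear with probability 10/11.
P(still missing after 15) = (10/11)^15 = 0.23939.

0.2394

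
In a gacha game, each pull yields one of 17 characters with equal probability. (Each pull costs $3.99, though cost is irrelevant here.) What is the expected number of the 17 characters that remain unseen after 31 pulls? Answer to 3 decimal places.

For each character, P(unseen after 31) = (16/17)^31 = 0.1527.
By linearity of expectation, E[unseen] = 17·(16/17)^31 = 2.5957.

2.596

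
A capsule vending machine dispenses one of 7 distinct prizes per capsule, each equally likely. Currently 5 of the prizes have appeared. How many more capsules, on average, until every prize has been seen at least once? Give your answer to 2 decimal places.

With k distinct prizes already seen, the next new one takes an expected 7/(7-k) capsules.
Sum over k = 5,...,6: E = 7/2 + 7/1 = 10.500.

10.50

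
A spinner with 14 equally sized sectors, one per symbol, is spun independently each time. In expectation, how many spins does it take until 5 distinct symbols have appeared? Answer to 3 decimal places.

5.916

With k distinct symbols already seen, the next new one arrives after an expected 14/(14-k) spins.
Sum over k = 0,...,4: E = 14/14 + 14/13 + 14/12 + 14/11 + 14/10 = 5.9163.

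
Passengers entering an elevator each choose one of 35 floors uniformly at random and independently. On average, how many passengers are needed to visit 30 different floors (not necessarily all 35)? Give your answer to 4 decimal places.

65.2207

Going from k to k+1 distinct takes a geometric number of passengers with mean 35/(35-k).
Sum over k = 0,...,29: E = 35/35 + 35/34 + 35/33 + ... + 35/7 + 35/6 = 65.22068.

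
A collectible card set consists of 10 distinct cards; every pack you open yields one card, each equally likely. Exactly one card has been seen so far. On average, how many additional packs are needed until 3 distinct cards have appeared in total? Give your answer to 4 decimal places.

2.3611

The wait to go from k to k+1 distinct cards is geometric with mean 10/(10-k).
Sum over k = 1,...,2: E = 10/9 + 10/8 = 2.36111.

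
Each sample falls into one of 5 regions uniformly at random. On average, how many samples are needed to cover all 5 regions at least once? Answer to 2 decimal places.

The wait to go from k to k+1 distinct regions is geometric with mean 5/(5-k).
E[T] = 5/5 + 5/4 + 5/3 + 5/2 + 5/1 = 5·H_{5}.
H_{5} = 2.283, so E[T] = 11.417.

11.42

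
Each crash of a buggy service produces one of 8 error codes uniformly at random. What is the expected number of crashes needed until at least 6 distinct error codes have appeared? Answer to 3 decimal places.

With k distinct error codes already seen, the next new one arrives after an expected 8/(8-k) crashes.
Sum over k = 0,...,5: E = 8/8 + 8/7 + 8/6 + 8/5 + 8/4 + 8/3 = 9.7429.

9.743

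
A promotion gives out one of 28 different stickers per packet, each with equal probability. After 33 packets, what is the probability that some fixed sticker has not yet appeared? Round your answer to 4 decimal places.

0.3012

Each packet misses the fixed sticker with probability (28-1)/28 = 27/28, independently.
P(still missing after 33) = (27/28)^33 = 0.30115.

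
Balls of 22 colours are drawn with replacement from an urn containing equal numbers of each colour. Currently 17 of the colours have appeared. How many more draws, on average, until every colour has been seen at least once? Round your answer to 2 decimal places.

From k distinct to k+1 distinct takes on average 22/(22-k) draws.
Sum over k = 17,...,21: E = 22/5 + 22/4 + 22/3 + 22/2 + 22/1 = 50.233.

50.23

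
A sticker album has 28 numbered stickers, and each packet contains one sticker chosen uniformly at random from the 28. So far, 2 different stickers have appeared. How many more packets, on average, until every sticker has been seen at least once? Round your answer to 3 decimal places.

From k distinct to k+1 distinct takes on average 28/(28-k) packets.
Sum over k = 2,...,27: E = 28/26 + 28/25 + 28/24 + ... + 28/2 + 28/1 = 107.9238.

107.924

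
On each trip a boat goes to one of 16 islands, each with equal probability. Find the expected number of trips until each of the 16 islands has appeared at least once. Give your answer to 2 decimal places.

The wait to go from k to k+1 distinct islands is geometric with mean 16/(16-k).
E[T] = 16/16 + 16/15 + 16/14 + ... + 16/2 + 16/1 = 16·H_{16}.
H_{16} = 3.381, so E[T] = 54.092.

54.09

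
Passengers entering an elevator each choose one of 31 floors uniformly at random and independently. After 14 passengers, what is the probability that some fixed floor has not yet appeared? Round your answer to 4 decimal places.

On each passenger the fixed floor fails to appear with probability 30/31.
P(still missing after 14) = (30/31)^14 = 0.63188.

0.6319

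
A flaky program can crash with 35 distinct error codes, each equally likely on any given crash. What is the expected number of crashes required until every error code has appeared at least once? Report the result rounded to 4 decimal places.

Split into phases: going from k distinct to k+1 distinct takes on average 35/(35-k) crashes.
E[T] = 35/35 + 35/34 + 35/33 + ... + 35/2 + 35/1 = 35·H_{35}.
H_{35} = 4.14678, so E[T] = 145.13735.

145.1373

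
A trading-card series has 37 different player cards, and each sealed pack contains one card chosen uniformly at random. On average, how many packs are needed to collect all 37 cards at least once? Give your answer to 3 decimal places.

155.459

The wait to go from k to k+1 distinct cards is geometric with mean 37/(37-k).
E[T] = 37/37 + 37/36 + 37/35 + ... + 37/2 + 37/1 = 37·H_{37}.
H_{37} = 4.2016, so E[T] = 155.4587.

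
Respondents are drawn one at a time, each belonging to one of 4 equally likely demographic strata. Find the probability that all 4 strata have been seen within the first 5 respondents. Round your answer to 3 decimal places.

0.234

By inclusion–exclusion over which strata are missing,
P(all seen) = Σ_{j=0}^{4} (-1)^j C(4,j)((4-j)/4)^5
= 1.0000 - 0.9492 + 0.1875 - 0.0039 + 0.0000
= 0.2344.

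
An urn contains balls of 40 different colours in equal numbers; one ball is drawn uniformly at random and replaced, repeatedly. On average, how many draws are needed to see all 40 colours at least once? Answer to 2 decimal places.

Split into phases: going from k distinct to k+1 distinct takes on average 40/(40-k) draws.
E[T] = 40/40 + 40/39 + 40/38 + ... + 40/2 + 40/1 = 40·H_{40}.
H_{40} = 4.279, so E[T] = 171.142.

171.14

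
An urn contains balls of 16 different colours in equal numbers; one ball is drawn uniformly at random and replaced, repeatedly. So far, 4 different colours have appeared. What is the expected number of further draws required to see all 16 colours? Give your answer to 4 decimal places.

From k distinct to k+1 distinct takes on average 16/(16-k) draws.
Sum over k = 4,...,15: E = 16/12 + 16/11 + 16/10 + ... + 16/2 + 16/1 = 49.65137.

49.6514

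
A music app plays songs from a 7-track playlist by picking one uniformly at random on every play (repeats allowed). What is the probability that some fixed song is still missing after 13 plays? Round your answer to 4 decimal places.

0.1348

Each play misses the fixed song with probability (7-1)/7 = 6/7, independently.
P(still missing after 13) = (6/7)^13 = 0.13480.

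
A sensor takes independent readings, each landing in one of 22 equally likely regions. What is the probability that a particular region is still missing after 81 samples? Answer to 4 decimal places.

0.0231

Each sample misses the fixed region with probability (22-1)/22 = 21/22, independently.
P(still missing after 81) = (21/22)^81 = 0.02310.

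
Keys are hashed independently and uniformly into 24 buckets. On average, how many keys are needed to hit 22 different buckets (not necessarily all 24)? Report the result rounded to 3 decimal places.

54.623

With k distinct buckets already seen, the next new one arrives after an expected 24/(24-k) keys.
Sum over k = 0,...,21: E = 24/24 + 24/23 + 24/22 + ... + 24/4 + 24/3 = 54.6230.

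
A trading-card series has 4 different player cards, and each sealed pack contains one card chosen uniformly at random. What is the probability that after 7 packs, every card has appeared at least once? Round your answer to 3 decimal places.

Let A_i be the event that card i is missing after 7 packs. By inclusion–exclusion on the A_i,
P(all seen) = Σ_{j=0}^{4} (-1)^j C(4,j)((4-j)/4)^7
= 1.0000 - 0.5339 + 0.0469 - 0.0002 + 0.0000
= 0.5127.

0.513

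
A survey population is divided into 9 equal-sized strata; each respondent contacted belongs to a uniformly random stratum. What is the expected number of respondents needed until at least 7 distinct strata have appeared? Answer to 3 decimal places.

11.961

Going from k to k+1 distinct takes a geometric number of respondents with mean 9/(9-k).
Sum over k = 0,...,6: E = 9/9 + 9/8 + 9/7 + ... + 9/4 + 9/3 = 11.9607.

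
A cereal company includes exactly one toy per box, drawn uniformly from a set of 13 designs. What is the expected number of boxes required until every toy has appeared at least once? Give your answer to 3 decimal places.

41.342

The wait to go from k to k+1 distinct toys is geometric with mean 13/(13-k).
E[T] = 13/13 + 13/12 + 13/11 + ... + 13/2 + 13/1 = 13·H_{13}.
H_{13} = 3.1801, so E[T] = 41.3417.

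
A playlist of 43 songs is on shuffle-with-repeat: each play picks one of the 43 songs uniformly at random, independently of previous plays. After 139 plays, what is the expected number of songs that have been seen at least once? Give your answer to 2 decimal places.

For each song, P(seen in 139 plays) = 1 - (42/43)^139 = 0.962.
By linearity of expectation, E[distinct seen] = 43·(1 - (42/43)^139) = 41.367.

41.37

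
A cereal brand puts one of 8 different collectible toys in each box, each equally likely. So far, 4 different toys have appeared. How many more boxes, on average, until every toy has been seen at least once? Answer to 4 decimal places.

16.6667

The wait to go from k to k+1 distinct toys is geometric with mean 8/(8-k).
Sum over k = 4,...,7: E = 8/4 + 8/3 + 8/2 + 8/1 = 16.66667.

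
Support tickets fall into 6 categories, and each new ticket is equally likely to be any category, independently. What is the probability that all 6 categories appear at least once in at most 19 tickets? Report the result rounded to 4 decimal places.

By inclusion–exclusion over which categories are missing,
P(all seen) = Σ_{j=0}^{6} (-1)^j C(6,j)((6-j)/6)^19
= 1.00000 - 0.18781 + 0.00677 - 0.00004 + 0.00000 - 0.00000 + 0.00000
= 0.81892.

0.8189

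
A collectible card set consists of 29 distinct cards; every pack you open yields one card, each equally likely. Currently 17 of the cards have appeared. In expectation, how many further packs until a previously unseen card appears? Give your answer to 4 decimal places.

2.4167

The number of packs until the next new card is geometric with success probability 12/29, so its mean is 29/12.
E = 29/12 = 2.41667.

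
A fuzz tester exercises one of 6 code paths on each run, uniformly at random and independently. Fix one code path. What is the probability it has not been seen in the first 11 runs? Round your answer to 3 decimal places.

Each run misses the fixed code path with probability (6-1)/6 = 5/6, independently.
P(still missing after 11) = (5/6)^11 = 0.1346.

0.135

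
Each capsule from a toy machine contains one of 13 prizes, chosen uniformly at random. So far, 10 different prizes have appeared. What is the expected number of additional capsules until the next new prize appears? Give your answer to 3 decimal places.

4.333

The number of capsules until the next new prize is geometric with success probability 3/13, so its mean is 13/3.
E = 13/3 = 4.3333.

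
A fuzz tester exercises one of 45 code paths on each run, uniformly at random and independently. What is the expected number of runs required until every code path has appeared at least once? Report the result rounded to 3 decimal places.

197.773

After k distinct code paths have appeared, the next run gives a new one with probability (45-k)/45, so the expected wait for the (k+1)-th is 45/(45-k).
E[T] = 45/45 + 45/44 + 45/43 + ... + 45/2 + 45/1 = 45·H_{45}.
H_{45} = 4.3949, so E[T] = 197.7727.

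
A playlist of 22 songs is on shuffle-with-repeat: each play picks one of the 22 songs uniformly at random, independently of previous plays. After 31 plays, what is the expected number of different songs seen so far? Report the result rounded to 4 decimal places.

16.7986

For each song, P(seen in 31 plays) = 1 - (21/22)^31 = 0.76357.
By linearity of expectation, E[distinct seen] = 22·(1 - (21/22)^31) = 16.79863.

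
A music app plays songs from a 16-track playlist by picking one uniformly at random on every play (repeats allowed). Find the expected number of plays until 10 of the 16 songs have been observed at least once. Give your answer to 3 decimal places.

14.892

Going from k to k+1 distinct takes a geometric number of plays with mean 16/(16-k).
Sum over k = 0,...,9: E = 16/16 + 16/15 + 16/14 + ... + 16/8 + 16/7 = 14.8917.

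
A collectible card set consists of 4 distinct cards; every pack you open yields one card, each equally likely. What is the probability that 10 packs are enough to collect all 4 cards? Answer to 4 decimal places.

0.7806

By inclusion–exclusion over which cards are missing,
P(all seen) = Σ_{j=0}^{4} (-1)^j C(4,j)((4-j)/4)^10
= 1.00000 - 0.22525 + 0.00586 - 0.00000 + 0.00000
= 0.78060.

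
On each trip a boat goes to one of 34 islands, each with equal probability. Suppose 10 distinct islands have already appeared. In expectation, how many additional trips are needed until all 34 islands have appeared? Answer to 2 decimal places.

The wait to go from k to k+1 distinct islands is geometric with mean 34/(34-k).
Sum over k = 10,...,33: E = 34/24 + 34/23 + 34/22 + ... + 34/2 + 34/1 = 128.383.

128.38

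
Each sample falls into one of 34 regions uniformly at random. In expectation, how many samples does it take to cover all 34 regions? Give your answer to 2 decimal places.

140.02

The wait to go from k to k+1 distinct regions is geometric with mean 34/(34-k).
E[T] = 34/34 + 34/33 + 34/32 + ... + 34/2 + 34/1 = 34·H_{34}.
H_{34} = 4.118, so E[T] = 140.019.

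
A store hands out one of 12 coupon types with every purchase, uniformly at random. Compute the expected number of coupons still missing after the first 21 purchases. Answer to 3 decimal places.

For each coupon, P(unseen after 21) = (11/12)^21 = 0.1609.
By linearity of expectation, E[unseen] = 12·(11/12)^21 = 1.9303.

1.930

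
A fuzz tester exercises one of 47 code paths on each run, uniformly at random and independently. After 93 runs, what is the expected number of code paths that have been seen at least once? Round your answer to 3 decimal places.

For each code path, P(seen in 93 runs) = 1 - (46/47)^93 = 0.8647.
By linearity of expectation, E[distinct seen] = 47·(1 - (46/47)^93) = 40.6397.

40.640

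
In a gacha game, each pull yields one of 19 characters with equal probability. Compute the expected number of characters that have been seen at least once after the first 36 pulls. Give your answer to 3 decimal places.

For each character, P(seen in 36 pulls) = 1 - (18/19)^36 = 0.8572.
By linearity of expectation, E[distinct seen] = 19·(1 - (18/19)^36) = 16.2871.

16.287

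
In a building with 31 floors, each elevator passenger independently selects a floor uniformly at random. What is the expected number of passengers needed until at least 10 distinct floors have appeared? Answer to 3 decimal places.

With k distinct floors already seen, the next new one arrives after an expected 31/(31-k) passengers.
Sum over k = 0,...,9: E = 31/31 + 31/30 + 31/29 + ... + 31/23 + 31/22 = 11.8385.

11.838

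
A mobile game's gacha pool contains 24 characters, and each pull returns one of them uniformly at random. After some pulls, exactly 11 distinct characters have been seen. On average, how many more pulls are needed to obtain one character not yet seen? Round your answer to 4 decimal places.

Each pull yields a new character with probability (24-11)/24 = 13/24, so the wait is geometric with mean 24/13.
E = 24/13 = 1.84615.

1.8462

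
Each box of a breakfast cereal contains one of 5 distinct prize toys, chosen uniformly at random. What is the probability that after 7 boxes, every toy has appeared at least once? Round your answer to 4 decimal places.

Let A_i be the event that toy i is missing after 7 boxes. By inclusion–exclusion on the A_i,
P(all seen) = Σ_{j=0}^{5} (-1)^j C(5,j)((5-j)/5)^7
= 1.00000 - 1.04858 + 0.27994 - 0.01638 + 0.00006 - 0.00000
= 0.21504.

0.2150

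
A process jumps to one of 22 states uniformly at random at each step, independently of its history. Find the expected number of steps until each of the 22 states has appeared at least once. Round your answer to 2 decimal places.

81.20

Split into phases: going from k distinct to k+1 distinct takes on average 22/(22-k) steps.
E[T] = 22/22 + 22/21 + 22/20 + ... + 22/2 + 22/1 = 22·H_{22}.
H_{22} = 3.691, so E[T] = 81.198.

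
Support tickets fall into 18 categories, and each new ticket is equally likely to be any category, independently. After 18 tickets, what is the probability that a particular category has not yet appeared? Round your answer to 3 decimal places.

0.357

On each ticket the fixed category fails to appear with probability 17/18.
P(still missing after 18) = (17/18)^18 = 0.3574.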